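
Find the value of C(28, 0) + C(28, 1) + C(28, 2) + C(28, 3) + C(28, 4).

1 + 28 + 378 + 3276 + 20475 = 24158.

24158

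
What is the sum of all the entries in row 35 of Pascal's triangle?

Setting x = 1 in (1+x)^35 gives Σ C(35,j) = 2^35 = 34359738368.

34359738368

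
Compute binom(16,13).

560

C(16,13) = C(16,3) by symmetry.
C(16,3) = (16·15·14) / 3! = 3360 / 6 = 560.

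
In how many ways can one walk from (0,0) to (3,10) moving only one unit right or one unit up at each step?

Each path is a sequence of 13 steps with 3 rights: C(13,3) = 286.

286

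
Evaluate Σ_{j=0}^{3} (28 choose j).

1 + 28 + 378 + 3276 = 3683.

3683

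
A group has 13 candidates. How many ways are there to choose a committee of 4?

This is C(13,4) = 715.

715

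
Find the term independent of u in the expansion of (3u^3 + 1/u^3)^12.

General term: C(12,j)·(3u^3)^j·(1/u^3)^(12-j), with u-exponent 3j − 3(12−j) = 6j − 36.
Set 6j − 36 = 0: j = 6.
C(12,6) = 924; 3^6 = 729; 1^6 = 1.
Coefficient = 924 · 729 · 1 = 673596.

673596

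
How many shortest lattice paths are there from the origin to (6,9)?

5005

Each path is a sequence of 15 steps with 6 rights: C(15,6) = 5005.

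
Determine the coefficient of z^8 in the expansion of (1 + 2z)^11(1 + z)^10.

5059605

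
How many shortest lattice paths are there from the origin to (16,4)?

4845

Each path is a sequence of 20 steps with 16 rights: C(20,16) = 4845.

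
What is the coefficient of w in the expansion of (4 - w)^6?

-6144

The general term is C(6,j)·(4)^j·(-w)^(6-j); the w^1 term has j = 5.
C(6,5) = 6.
Coefficient = C(6,5) · 4^5 · (-1)^1 = 6 · 1024 · (-1) = -6144.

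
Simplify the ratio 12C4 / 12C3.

C(n,k+1)/C(n,k) = (n−k)/(k+1) = (12−3)/(3+1) = 9/4.

9/4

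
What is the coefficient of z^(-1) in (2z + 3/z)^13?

240185088

General term: C(13,j)·(2z)^j·(3/z)^(13-j), with z-exponent 1j − 1(13−j) = 2j − 13.
Set 2j − 13 = -1: j = 6.
C(13,6) = 1716; 2^6 = 64; 3^7 = 2187.
Coefficient = 1716 · 64 · 2187 = 240185088.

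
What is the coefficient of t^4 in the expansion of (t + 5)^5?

25

The general term is C(5,j)·(t)^j·(5)^(5-j); the t^4 term has j = 4.
C(5,4) = 5.
Coefficient = C(5,4) · 5^1 = 5 · 5 = 25.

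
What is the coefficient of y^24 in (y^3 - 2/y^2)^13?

-2288

General term: C(13,j)·(y^3)^j·(-2/y^2)^(13-j), with y-exponent 3j − 2(13−j) = 5j − 26.
Set 5j − 26 = 24: j = 10.
C(13,10) = 286; 1^10 = 1; (-2)^3 = -8.
Coefficient = 286 · 1 · (-8) = -2288.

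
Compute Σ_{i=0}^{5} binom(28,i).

1 + 28 + 378 + 3276 + 20475 + 98280 = 122438.

122438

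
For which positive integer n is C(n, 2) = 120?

n(n−1)/2 = 120 ⇒ n(n−1) = 240. Since 16·15 = 240, n = 16.

16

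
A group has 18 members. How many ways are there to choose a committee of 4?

3060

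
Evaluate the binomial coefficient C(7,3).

C(7,3) = (7·6·5) / 3! = 210 / 6 = 35.

35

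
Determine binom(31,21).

44352165

C(31,21) = C(31,10) by symmetry.
C(31,10) = (31·30·29·28·27·26·25·24·23·22) / 10! = 160945136352000 / 3628800 = 44352165.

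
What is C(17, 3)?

C(17,3) = (17·16·15) / 3! = 4080 / 6 = 680.

680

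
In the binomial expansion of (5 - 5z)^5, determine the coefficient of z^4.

15625

The general term is C(5,j)·(5)^j·(-5z)^(5-j); the z^4 term has j = 1.
C(5,1) = 5.
Coefficient = C(5,1) · 5^1 · (-5)^4 = 5 · 5 · 625 = 15625.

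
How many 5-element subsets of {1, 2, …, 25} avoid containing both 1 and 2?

All 5-subsets: C(25,5) = 53130. Those containing both fixed elements: C(23,3) = 1771.
53130 − 1771 = 51359.

51359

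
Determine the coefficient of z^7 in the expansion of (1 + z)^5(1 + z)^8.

1716

(1 + z)^5(1 + z)^8 = (1 + z)^13, so the coefficient of z^7 is C(13,7)·1^7 = 1716·1 = 1716.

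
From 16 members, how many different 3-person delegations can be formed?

This is C(16,3) = 560.

560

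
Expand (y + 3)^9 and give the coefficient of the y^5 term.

10206

The general term is C(9,j)·(y)^j·(3)^(9-j); the y^5 term has j = 5.
C(9,5) = 126.
Coefficient = C(9,5) · 3^4 = 126 · 81 = 10206.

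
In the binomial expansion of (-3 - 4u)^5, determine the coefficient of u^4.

The general term is C(5,j)·(-3)^j·(-4u)^(5-j); the u^4 term has j = 1.
C(5,1) = 5.
Coefficient = C(5,1) · (-3)^1 · (-4)^4 = 5 · (-3) · 256 = -3840.

-3840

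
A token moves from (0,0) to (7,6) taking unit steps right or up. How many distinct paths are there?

Each path is a sequence of 13 steps with 7 rights: C(13,7) = 1716.

1716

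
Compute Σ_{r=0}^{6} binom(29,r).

1 + 29 + 406 + 3654 + 23751 + 118755 + 475020 = 621616.

621616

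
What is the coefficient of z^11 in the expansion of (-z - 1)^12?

The general term is C(12,j)·(-z)^j·(-1)^(12-j); the z^11 term has j = 11.
C(12,11) = 12.
Coefficient = C(12,11) · (-1)^11 · (-1)^1 = 12 · (-1) · (-1) = 12.

12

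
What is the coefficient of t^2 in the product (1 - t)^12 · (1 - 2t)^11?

Coefficient of t^2 = Σ_{j} C(12,j)·(-1)^j·C(11,2-j)·(-2)^(2-j) for j from 0 to 2.
= 220 + 264 + 66 = 550.

550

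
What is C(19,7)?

50388

C(19,7) = (19·18·17·16·15·14·13) / 7! = 253955520 / 5040 = 50388.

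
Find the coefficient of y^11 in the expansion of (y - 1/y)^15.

105

General term: C(15,j)·(y)^j·(-1/y)^(15-j), with y-exponent 1j − 1(15−j) = 2j − 15.
Set 2j − 15 = 11: j = 13.
C(15,13) = 105; 1^13 = 1; (-1)^2 = 1.
Coefficient = 105 · 1 · 1 = 105.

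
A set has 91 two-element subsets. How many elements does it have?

14

n(n−1)/2 = 91 ⇒ n(n−1) = 182. Since 14·13 = 182, n = 14.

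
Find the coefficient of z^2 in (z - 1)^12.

The general term is C(12,j)·(z)^j·(-1)^(12-j); the z^2 term has j = 2.
C(12,2) = 66.
Coefficient = C(12,2) = 66.

66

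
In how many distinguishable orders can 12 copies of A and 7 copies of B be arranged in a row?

50388

Choose positions for the A's: C(19,12) = 50388.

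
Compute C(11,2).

55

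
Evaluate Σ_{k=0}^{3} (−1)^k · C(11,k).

The partial alternating sum Σ_{k=0}^{3} (−1)^k C(11,k) = (−1)^3 C(10,3) = -120.

-120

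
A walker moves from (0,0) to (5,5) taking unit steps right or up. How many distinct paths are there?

252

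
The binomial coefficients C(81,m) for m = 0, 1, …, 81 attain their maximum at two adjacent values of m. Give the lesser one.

For odd n = 81, C(81,m) peaks at m = (n−1)/2 and (n+1)/2; the lesser is 40.

40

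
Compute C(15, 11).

1365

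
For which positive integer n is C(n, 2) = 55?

11

n(n−1)/2 = 55 ⇒ n(n−1) = 110. Since 11·10 = 110, n = 11.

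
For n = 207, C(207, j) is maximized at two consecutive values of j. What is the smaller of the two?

For odd n = 207, C(207,j) peaks at j = (n−1)/2 and (n+1)/2; the smaller is 103.

103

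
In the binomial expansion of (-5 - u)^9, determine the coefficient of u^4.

The general term is C(9,j)·(-5)^j·(-u)^(9-j); the u^4 term has j = 5.
C(9,5) = 126.
Coefficient = C(9,5) · (-5)^5 = 126 · (-3125) = -393750.

-393750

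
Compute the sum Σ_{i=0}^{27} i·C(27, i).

1811939328

Differentiating (1+x)^27 and setting x=1: Σ i·C(27,i) = 27·2^26 = 1811939328.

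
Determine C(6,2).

C(6,2) = (6·5) / 2! = 30 / 2 = 15.

15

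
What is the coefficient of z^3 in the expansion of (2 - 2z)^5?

-320

The general term is C(5,j)·(2)^j·(-2z)^(5-j); the z^3 term has j = 2.
C(5,2) = 10.
Coefficient = C(5,2) · 2^2 · (-2)^3 = 10 · 4 · (-8) = -320.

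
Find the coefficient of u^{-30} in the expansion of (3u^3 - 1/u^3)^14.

819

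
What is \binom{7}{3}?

35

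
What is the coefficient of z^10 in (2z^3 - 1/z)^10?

General term: C(10,j)·(2z^3)^j·(-1/z)^(10-j), with z-exponent 3j − 1(10−j) = 4j − 10.
Set 4j − 10 = 10: j = 5.
C(10,5) = 252; 2^5 = 32; (-1)^5 = -1.
Coefficient = 252 · 32 · (-1) = -8064.

-8064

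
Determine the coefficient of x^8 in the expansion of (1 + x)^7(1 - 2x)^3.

Coefficient of x^8 = Σ_{j} C(7,j)·1^j·C(3,8-j)·(-2)^(8-j) for j from 5 to 7.
= (-168) + 84 + (-6) = -90.

-90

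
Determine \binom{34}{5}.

278256

C(34,5) = (34·33·32·31·30) / 5! = 33390720 / 120 = 278256.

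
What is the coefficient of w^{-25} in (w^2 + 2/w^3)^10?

5120

General term: C(10,j)·(w^2)^j·(2/w^3)^(10-j), with w-exponent 2j − 3(10−j) = 5j − 30.
Set 5j − 30 = -25: j = 1.
C(10,1) = 10; 1^1 = 1; 2^9 = 512.
Coefficient = 10 · 1 · 512 = 5120.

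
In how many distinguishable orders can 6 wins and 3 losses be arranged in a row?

84

Choose positions for the wins: C(9,6) = 84.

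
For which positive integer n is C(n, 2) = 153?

n(n−1)/2 = 153 ⇒ n(n−1) = 306. Since 18·17 = 306, n = 18.

18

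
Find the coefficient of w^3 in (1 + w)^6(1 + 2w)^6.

Coefficient of w^3 = Σ_{j} C(6,j)·1^j·C(6,3-j)·2^(3-j) for j from 0 to 3.
= 160 + 360 + 180 + 20 = 720.

720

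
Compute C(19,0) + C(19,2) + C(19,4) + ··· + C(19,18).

Half of (1+1)^19 + (1−1)^19 gives the even-index sum: 2^18 = 262144.

262144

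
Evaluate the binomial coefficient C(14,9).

C(14,9) = C(14,5) by symmetry.
C(14,5) = (14·13·12·11·10) / 5! = 240240 / 120 = 2002.

2002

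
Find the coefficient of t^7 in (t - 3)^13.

1250964

The general term is C(13,j)·(t)^j·(-3)^(13-j); the t^7 term has j = 7.
C(13,7) = 1716.
Coefficient = C(13,7) · (-3)^6 = 1716 · 729 = 1250964.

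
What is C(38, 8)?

48903492

C(38,8) = (38·37·36·35·34·33·32·31) / 8! = 1971788797440 / 40320 = 48903492.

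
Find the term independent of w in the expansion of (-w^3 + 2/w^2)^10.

13440

General term: C(10,j)·(-w^3)^j·(2/w^2)^(10-j), with w-exponent 3j − 2(10−j) = 5j − 20.
Set 5j − 20 = 0: j = 4.
C(10,4) = 210; (-1)^4 = 1; 2^6 = 64.
Coefficient = 210 · 1 · 64 = 13440.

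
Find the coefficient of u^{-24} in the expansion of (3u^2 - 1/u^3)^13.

7722

General term: C(13,j)·(3u^2)^j·(-1/u^3)^(13-j), with u-exponent 2j − 3(13−j) = 5j − 39.
Set 5j − 39 = -24: j = 3.
C(13,3) = 286; 3^3 = 27; (-1)^10 = 1.
Coefficient = 286 · 27 · 1 = 7722.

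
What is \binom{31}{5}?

169911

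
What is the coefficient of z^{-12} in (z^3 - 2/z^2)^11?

-28160

General term: C(11,j)·(z^3)^j·(-2/z^2)^(11-j), with z-exponent 3j − 2(11−j) = 5j − 22.
Set 5j − 22 = -12: j = 2.
C(11,2) = 55; 1^2 = 1; (-2)^9 = -512.
Coefficient = 55 · 1 · (-512) = -28160.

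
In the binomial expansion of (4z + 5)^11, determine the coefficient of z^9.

360448000

The general term is C(11,j)·(4z)^j·(5)^(11-j); the z^9 term has j = 9.
C(11,9) = 55.
Coefficient = C(11,9) · 4^9 · 5^2 = 55 · 262144 · 25 = 360448000.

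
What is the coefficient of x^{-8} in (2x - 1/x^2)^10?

3360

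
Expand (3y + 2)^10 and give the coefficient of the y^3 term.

414720

The general term is C(10,j)·(3y)^j·(2)^(10-j); the y^3 term has j = 3.
C(10,3) = 120.
Coefficient = C(10,3) · 3^3 · 2^7 = 120 · 27 · 128 = 414720.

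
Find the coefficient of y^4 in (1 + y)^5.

5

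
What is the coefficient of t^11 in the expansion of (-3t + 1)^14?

-64481508

The general term is C(14,j)·(-3t)^j·(1)^(14-j); the t^11 term has j = 11.
C(14,11) = 364.
Coefficient = C(14,11) · (-3)^11 = 364 · (-177147) = -64481508.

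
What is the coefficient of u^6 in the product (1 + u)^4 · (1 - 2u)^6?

Coefficient of u^6 = Σ_{j} C(4,j)·1^j·C(6,6-j)·(-2)^(6-j) for j from 0 to 4.
= 64 + (-768) + 1440 + (-640) + 60 = 156.

156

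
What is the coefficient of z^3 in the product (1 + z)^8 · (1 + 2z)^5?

736

Coefficient of z^3 = Σ_{j} C(8,j)·1^j·C(5,3-j)·2^(3-j) for j from 0 to 3.
= 80 + 320 + 280 + 56 = 736.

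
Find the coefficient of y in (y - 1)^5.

The general term is C(5,j)·(y)^j·(-1)^(5-j); the y^1 term has j = 1.
C(5,1) = 5.
Coefficient = C(5,1) = 5.

5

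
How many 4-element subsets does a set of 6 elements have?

15

C(6,4) = C(6,2) by symmetry.
C(6,2) = (6·5) / 2! = 30 / 2 = 15.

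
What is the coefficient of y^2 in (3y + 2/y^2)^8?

General term: C(8,j)·(3y)^j·(2/y^2)^(8-j), with y-exponent 1j − 2(8−j) = 3j − 16.
Set 3j − 16 = 2: j = 6.
C(8,6) = 28; 3^6 = 729; 2^2 = 4.
Coefficient = 28 · 729 · 4 = 81648.

81648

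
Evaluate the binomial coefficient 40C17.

88732378800

C(40,17) = (40·39·38·37·36·35·34·33·32·31·30·29·28·27·26·25·24) / 17! = 31560991604212034764800000 / 355687428096000 = 88732378800.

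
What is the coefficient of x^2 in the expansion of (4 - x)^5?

640

The general term is C(5,j)·(4)^j·(-x)^(5-j); the x^2 term has j = 3.
C(5,3) = 10.
Coefficient = C(5,3) · 4^3 = 10 · 64 = 640.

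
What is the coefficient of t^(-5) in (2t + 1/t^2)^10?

8064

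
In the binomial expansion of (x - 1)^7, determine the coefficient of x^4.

-35

The general term is C(7,j)·(x)^j·(-1)^(7-j); the x^4 term has j = 4.
C(7,4) = 35.
Coefficient = C(7,4) · (-1)^3 = 35 · (-1) = -35.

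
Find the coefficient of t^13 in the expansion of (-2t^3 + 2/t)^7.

-2688

General term: C(7,j)·(-2t^3)^j·(2/t)^(7-j), with t-exponent 3j − 1(7−j) = 4j − 7.
Set 4j − 7 = 13: j = 5.
C(7,5) = 21; (-2)^5 = -32; 2^2 = 4.
Coefficient = 21 · (-32) · 4 = -2688.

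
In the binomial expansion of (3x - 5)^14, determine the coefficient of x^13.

The general term is C(14,j)·(3x)^j·(-5)^(14-j); the x^13 term has j = 13.
C(14,13) = 14.
Coefficient = C(14,13) · 3^13 · (-5)^1 = 14 · 1594323 · (-5) = -111602610.

-111602610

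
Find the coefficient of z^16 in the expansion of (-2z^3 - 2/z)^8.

7168

General term: C(8,j)·(-2z^3)^j·(-2/z)^(8-j), with z-exponent 3j − 1(8−j) = 4j − 8.
Set 4j − 8 = 16: j = 6.
C(8,6) = 28; (-2)^6 = 64; (-2)^2 = 4.
Coefficient = 28 · 64 · 4 = 7168.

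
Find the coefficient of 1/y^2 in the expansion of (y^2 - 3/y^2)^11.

General term: C(11,j)·(y^2)^j·(-3/y^2)^(11-j), with y-exponent 2j − 2(11−j) = 4j − 22.
Set 4j − 22 = -2: j = 5.
C(11,5) = 462; 1^5 = 1; (-3)^6 = 729.
Coefficient = 462 · 1 · 729 = 336798.

336798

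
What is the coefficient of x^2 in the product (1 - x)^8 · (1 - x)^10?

153

(1 - x)^8(1 - x)^10 = (1 - x)^18, so the coefficient of x^2 is C(18,2)·(-1)^2 = 153·1 = 153.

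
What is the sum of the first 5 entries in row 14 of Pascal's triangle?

1 + 14 + 91 + 364 + 1001 = 1471.

1471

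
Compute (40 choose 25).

C(40,25) = C(40,15) by symmetry.
C(40,15) = (40·39·38·37·36·35·34·33·32·31·30·29·28·27·26) / 15! = 52601652673686724608000 / 1307674368000 = 40225345056.

40225345056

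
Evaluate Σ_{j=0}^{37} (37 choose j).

137438953472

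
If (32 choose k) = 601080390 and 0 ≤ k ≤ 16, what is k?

C(32,k) increases on 0 ≤ k ≤ 16. C(32,15) = 565722720 and C(32,16) = 601080390, so k = 16.

16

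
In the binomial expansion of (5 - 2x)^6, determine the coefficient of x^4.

The general term is C(6,j)·(5)^j·(-2x)^(6-j); the x^4 term has j = 2.
C(6,2) = 15.
Coefficient = C(6,2) · 5^2 · (-2)^4 = 15 · 25 · 16 = 6000.

6000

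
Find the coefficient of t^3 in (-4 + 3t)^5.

The general term is C(5,j)·(-4)^j·(3t)^(5-j); the t^3 term has j = 2.
C(5,2) = 10.
Coefficient = C(5,2) · (-4)^2 · 3^3 = 10 · 16 · 27 = 4320.

4320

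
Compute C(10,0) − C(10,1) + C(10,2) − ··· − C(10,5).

-126

The partial alternating sum Σ_{k=0}^{5} (−1)^k C(10,k) = (−1)^5 C(9,5) = -126.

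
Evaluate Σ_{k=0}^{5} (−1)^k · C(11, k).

The partial alternating sum Σ_{k=0}^{5} (−1)^k C(11,k) = (−1)^5 C(10,5) = -252.

-252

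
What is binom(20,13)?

77520

C(20,13) = C(20,7) by symmetry.
C(20,7) = (20·19·18·17·16·15·14) / 7! = 390700800 / 5040 = 77520.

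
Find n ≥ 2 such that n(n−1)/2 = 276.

n(n−1)/2 = 276 ⇒ n(n−1) = 552. Since 24·23 = 552, n = 24.

24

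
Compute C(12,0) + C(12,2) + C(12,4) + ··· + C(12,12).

2048

Even-r terms of row 12 sum to 2^11 = 2048.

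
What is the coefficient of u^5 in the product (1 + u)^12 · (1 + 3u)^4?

Coefficient of u^5 = Σ_{j} C(12,j)·1^j·C(4,5-j)·3^(5-j) for j from 1 to 5.
= 972 + 7128 + 11880 + 5940 + 792 = 26712.

26712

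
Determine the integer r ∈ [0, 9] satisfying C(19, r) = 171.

2

C(19,r) increases on 0 ≤ r ≤ 9. C(19,1) = 19 and C(19,2) = 171, so r = 2.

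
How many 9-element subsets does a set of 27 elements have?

4686825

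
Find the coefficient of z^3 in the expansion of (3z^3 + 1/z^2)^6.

540

General term: C(6,j)·(3z^3)^j·(1/z^2)^(6-j), with z-exponent 3j − 2(6−j) = 5j − 12.
Set 5j − 12 = 3: j = 3.
C(6,3) = 20; 3^3 = 27; 1^3 = 1.
Coefficient = 20 · 27 · 1 = 540.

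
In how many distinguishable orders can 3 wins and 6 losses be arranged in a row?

84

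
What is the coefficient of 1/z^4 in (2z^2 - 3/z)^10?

1180980

General term: C(10,j)·(2z^2)^j·(-3/z)^(10-j), with z-exponent 2j − 1(10−j) = 3j − 10.
Set 3j − 10 = -4: j = 2.
C(10,2) = 45; 2^2 = 4; (-3)^8 = 6561.
Coefficient = 45 · 4 · 6561 = 1180980.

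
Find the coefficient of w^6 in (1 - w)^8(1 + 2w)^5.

Coefficient of w^6 = Σ_{j} C(8,j)·(-1)^j·C(5,6-j)·2^(6-j) for j from 1 to 6.
= (-256) + 2240 + (-4480) + 2800 + (-560) + 28 = -228.

-228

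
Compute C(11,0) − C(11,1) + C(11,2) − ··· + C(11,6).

210

The partial alternating sum Σ_{k=0}^{6} (−1)^k C(11,k) = (−1)^6 C(10,6) = 210.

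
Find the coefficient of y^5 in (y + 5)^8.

The general term is C(8,j)·(y)^j·(5)^(8-j); the y^5 term has j = 5.
C(8,5) = 56.
Coefficient = C(8,5) · 5^3 = 56 · 125 = 7000.

7000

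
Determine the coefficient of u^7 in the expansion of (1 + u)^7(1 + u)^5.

Coefficient of u^7 = Σ_{j} C(7,j)·C(5,7-j) for j from 2 to 7.
= 21 + 175 + 350 + 210 + 35 + 1 = 792.

792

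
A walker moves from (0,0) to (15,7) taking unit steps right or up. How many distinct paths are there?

Each path is a sequence of 22 steps with 15 rights: C(22,15) = 170544.

170544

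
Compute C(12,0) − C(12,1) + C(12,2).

55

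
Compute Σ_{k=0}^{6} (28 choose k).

1 + 28 + 378 + 3276 + 20475 + 98280 + 376740 = 499178.

499178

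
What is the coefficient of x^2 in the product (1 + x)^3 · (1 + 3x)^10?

498

Coefficient of x^2 = Σ_{j} C(3,j)·1^j·C(10,2-j)·3^(2-j) for j from 0 to 2.
= 405 + 90 + 3 = 498.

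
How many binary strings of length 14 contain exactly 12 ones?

Choose the 12 positions: C(14,12) = 91.

91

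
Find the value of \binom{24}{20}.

C(24,20) = C(24,4) by symmetry.
C(24,4) = (24·23·22·21) / 4! = 255024 / 24 = 10626.

10626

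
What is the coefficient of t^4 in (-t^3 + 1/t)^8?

General term: C(8,j)·(-t^3)^j·(1/t)^(8-j), with t-exponent 3j − 1(8−j) = 4j − 8.
Set 4j − 8 = 4: j = 3.
C(8,3) = 56; (-1)^3 = -1; 1^5 = 1.
Coefficient = 56 · (-1) · 1 = -56.

-56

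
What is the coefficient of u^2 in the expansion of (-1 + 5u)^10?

The general term is C(10,j)·(-1)^j·(5u)^(10-j); the u^2 term has j = 8.
C(10,8) = 45.
Coefficient = C(10,8) · 5^2 = 45 · 25 = 1125.

1125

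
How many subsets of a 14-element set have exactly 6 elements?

3003

Choose the 6 positions: C(14,6) = 3003.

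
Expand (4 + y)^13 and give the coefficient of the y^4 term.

187432960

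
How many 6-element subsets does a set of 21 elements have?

C(21,6) = (21·20·19·18·17·16) / 6! = 39070080 / 720 = 54264.

54264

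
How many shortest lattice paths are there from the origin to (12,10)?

646646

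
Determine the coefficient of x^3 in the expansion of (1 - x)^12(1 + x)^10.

Coefficient of x^3 = Σ_{j} C(12,j)·(-1)^j·C(10,3-j)·1^(3-j) for j from 0 to 3.
= 120 + (-540) + 660 + (-220) = 20.

20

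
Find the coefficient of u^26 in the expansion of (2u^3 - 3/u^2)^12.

608256

General term: C(12,j)·(2u^3)^j·(-3/u^2)^(12-j), with u-exponent 3j − 2(12−j) = 5j − 24.
Set 5j − 24 = 26: j = 10.
C(12,10) = 66; 2^10 = 1024; (-3)^2 = 9.
Coefficient = 66 · 1024 · 9 = 608256.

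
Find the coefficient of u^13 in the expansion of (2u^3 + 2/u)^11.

946176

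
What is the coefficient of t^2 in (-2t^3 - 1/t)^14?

16016

General term: C(14,j)·(-2t^3)^j·(-1/t)^(14-j), with t-exponent 3j − 1(14−j) = 4j − 14.
Set 4j − 14 = 2: j = 4.
C(14,4) = 1001; (-2)^4 = 16; (-1)^10 = 1.
Coefficient = 1001 · 16 · 1 = 16016.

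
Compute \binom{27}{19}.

C(27,19) = C(27,8) by symmetry.
C(27,8) = (27·26·25·24·23·22·21·20) / 8! = 89513424000 / 40320 = 2220075.

2220075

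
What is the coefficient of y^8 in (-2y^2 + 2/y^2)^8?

7168

General term: C(8,j)·(-2y^2)^j·(2/y^2)^(8-j), with y-exponent 2j − 2(8−j) = 4j − 16.
Set 4j − 16 = 8: j = 6.
C(8,6) = 28; (-2)^6 = 64; 2^2 = 4.
Coefficient = 28 · 64 · 4 = 7168.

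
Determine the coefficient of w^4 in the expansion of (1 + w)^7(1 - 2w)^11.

-75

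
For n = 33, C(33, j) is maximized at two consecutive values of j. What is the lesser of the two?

16

For odd n = 33, C(33,j) peaks at j = (n−1)/2 and (n+1)/2; the lesser is 16.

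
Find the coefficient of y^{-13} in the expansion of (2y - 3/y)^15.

143489070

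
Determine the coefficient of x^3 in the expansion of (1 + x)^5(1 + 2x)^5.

390

Coefficient of x^3 = Σ_{j} C(5,j)·1^j·C(5,3-j)·2^(3-j) for j from 0 to 3.
= 80 + 200 + 100 + 10 = 390.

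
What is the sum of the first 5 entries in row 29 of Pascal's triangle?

1 + 29 + 406 + 3654 + 23751 = 27841.

27841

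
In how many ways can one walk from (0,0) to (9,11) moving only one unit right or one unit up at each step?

167960

Each path is a sequence of 20 steps with 9 rights: C(20,9) = 167960.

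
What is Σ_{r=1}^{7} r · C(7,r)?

Differentiating (1+x)^7 and setting x=1: Σ r·C(7,r) = 7·2^6 = 448.

448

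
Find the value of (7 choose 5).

C(7,5) = C(7,2) by symmetry.
C(7,2) = (7·6) / 2! = 42 / 2 = 21.

21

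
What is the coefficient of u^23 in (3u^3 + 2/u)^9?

General term: C(9,j)·(3u^3)^j·(2/u)^(9-j), with u-exponent 3j − 1(9−j) = 4j − 9.
Set 4j − 9 = 23: j = 8.
C(9,8) = 9; 3^8 = 6561; 2^1 = 2.
Coefficient = 9 · 6561 · 2 = 118098.

118098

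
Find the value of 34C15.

1855967520

C(34,15) = (34·33·32·31·30·29·28·27·26·25·24·23·22·21·20) / 15! = 2427001153744527360000 / 1307674368000 = 1855967520.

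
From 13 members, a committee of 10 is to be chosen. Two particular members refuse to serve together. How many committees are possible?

All 10-subsets: C(13,10) = 286. Those containing both fixed elements: C(11,8) = 165.
286 − 165 = 121.

121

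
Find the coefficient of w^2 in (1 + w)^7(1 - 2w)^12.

Coefficient of w^2 = Σ_{j} C(7,j)·1^j·C(12,2-j)·(-2)^(2-j) for j from 0 to 2.
= 264 + (-168) + 21 = 117.

117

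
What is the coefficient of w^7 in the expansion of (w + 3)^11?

26730

The general term is C(11,j)·(w)^j·(3)^(11-j); the w^7 term has j = 7.
C(11,7) = 330.
Coefficient = C(11,7) · 3^4 = 330 · 81 = 26730.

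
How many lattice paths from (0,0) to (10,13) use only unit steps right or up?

1144066

Each path is a sequence of 23 steps with 10 rights: C(23,10) = 1144066.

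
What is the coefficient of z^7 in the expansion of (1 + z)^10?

120

The general term is C(10,j)·(1)^j·(z)^(10-j); the z^7 term has j = 3.
C(10,3) = 120.
Coefficient = C(10,3) = 120.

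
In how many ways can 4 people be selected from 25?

12650

This is C(25,4) = 12650.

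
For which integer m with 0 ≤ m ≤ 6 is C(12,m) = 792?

C(12,m) increases on 0 ≤ m ≤ 6. C(12,4) = 495 and C(12,5) = 792, so m = 5.

5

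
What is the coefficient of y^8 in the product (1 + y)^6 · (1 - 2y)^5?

Coefficient of y^8 = Σ_{j} C(6,j)·1^j·C(5,8-j)·(-2)^(8-j) for j from 3 to 6.
= (-640) + 1200 + (-480) + 40 = 120.

120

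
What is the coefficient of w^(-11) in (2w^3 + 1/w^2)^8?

General term: C(8,j)·(2w^3)^j·(1/w^2)^(8-j), with w-exponent 3j − 2(8−j) = 5j − 16.
Set 5j − 16 = -11: j = 1.
C(8,1) = 8; 2^1 = 2; 1^7 = 1.
Coefficient = 8 · 2 · 1 = 16.

16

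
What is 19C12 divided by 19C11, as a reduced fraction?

2/3

C(n,k+1)/C(n,k) = (n−k)/(k+1) = (19−11)/(11+1) = 8/12 = 2/3.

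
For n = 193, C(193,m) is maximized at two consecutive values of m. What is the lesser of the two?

96

For odd n = 193, C(193,m) peaks at m = (n−1)/2 and (n+1)/2; the lesser is 96.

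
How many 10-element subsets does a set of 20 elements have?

184756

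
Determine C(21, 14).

116280

C(21,14) = C(21,7) by symmetry.
C(21,7) = (21·20·19·18·17·16·15) / 7! = 586051200 / 5040 = 116280.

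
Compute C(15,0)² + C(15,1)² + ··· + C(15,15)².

Σ C(15,j)² is the coefficient of x^15 in (1+x)^15(1+x)^15 = (1+x)^30, i.e. C(30,15) = 155117520.

155117520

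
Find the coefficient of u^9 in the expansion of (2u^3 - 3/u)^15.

General term: C(15,j)·(2u^3)^j·(-3/u)^(15-j), with u-exponent 3j − 1(15−j) = 4j − 15.
Set 4j − 15 = 9: j = 6.
C(15,6) = 5005; 2^6 = 64; (-3)^9 = -19683.
Coefficient = 5005 · 64 · (-19683) = -6304858560.

-6304858560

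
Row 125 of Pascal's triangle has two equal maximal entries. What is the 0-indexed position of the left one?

62

For odd n = 125, C(125,m) peaks at m = (n−1)/2 and (n+1)/2; the lower is 62.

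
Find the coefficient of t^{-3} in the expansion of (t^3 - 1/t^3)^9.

General term: C(9,j)·(t^3)^j·(-1/t^3)^(9-j), with t-exponent 3j − 3(9−j) = 6j − 27.
Set 6j − 27 = -3: j = 4.
C(9,4) = 126; 1^4 = 1; (-1)^5 = -1.
Coefficient = 126 · 1 · (-1) = -126.

-126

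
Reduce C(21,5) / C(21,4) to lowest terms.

C(n,k+1)/C(n,k) = (n−k)/(k+1) = (21−4)/(4+1) = 17/5.

17/5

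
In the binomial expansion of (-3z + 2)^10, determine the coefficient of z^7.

-2099520

The general term is C(10,j)·(-3z)^j·(2)^(10-j); the z^7 term has j = 7.
C(10,7) = 120.
Coefficient = C(10,7) · (-3)^7 · 2^3 = 120 · (-2187) · 8 = -2099520.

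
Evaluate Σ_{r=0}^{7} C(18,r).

63004

1 + 18 + 153 + 816 + 3060 + 8568 + 18564 + 31824 = 63004.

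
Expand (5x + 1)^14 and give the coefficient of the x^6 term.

46921875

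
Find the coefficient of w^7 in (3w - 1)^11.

721710

The general term is C(11,j)·(3w)^j·(-1)^(11-j); the w^7 term has j = 7.
C(11,7) = 330.
Coefficient = C(11,7) · 3^7 = 330 · 2187 = 721710.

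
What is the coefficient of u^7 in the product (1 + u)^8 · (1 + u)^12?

77520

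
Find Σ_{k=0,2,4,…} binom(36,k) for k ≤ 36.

34359738368

Half of (1+1)^36 + (1−1)^36 gives the even-index sum: 2^35 = 34359738368.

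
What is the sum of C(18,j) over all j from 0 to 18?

The entries of row 18 sum to 2^18 = 262144.

262144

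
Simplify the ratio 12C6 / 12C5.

7/6

C(n,k+1)/C(n,k) = (n−k)/(k+1) = (12−5)/(5+1) = 7/6.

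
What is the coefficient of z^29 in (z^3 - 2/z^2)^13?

General term: C(13,j)·(z^3)^j·(-2/z^2)^(13-j), with z-exponent 3j − 2(13−j) = 5j − 26.
Set 5j − 26 = 29: j = 11.
C(13,11) = 78; 1^11 = 1; (-2)^2 = 4.
Coefficient = 78 · 1 · 4 = 312.

312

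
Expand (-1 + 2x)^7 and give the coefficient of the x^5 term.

The general term is C(7,j)·(-1)^j·(2x)^(7-j); the x^5 term has j = 2.
C(7,2) = 21.
Coefficient = C(7,2) · 2^5 = 21 · 32 = 672.

672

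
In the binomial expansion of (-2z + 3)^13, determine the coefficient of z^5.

The general term is C(13,j)·(-2z)^j·(3)^(13-j); the z^5 term has j = 5.
C(13,5) = 1287.
Coefficient = C(13,5) · (-2)^5 · 3^8 = 1287 · (-32) · 6561 = -270208224.

-270208224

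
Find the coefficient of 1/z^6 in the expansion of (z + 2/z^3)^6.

160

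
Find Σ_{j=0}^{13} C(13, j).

8192

Setting x = 1 in (1+x)^13 gives Σ C(13,j) = 2^13 = 8192.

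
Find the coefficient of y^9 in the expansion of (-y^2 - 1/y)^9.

General term: C(9,j)·(-y^2)^j·(-1/y)^(9-j), with y-exponent 2j − 1(9−j) = 3j − 9.
Set 3j − 9 = 9: j = 6.
C(9,6) = 84; (-1)^6 = 1; (-1)^3 = -1.
Coefficient = 84 · 1 · (-1) = -84.

-84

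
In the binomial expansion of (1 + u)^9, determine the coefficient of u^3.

84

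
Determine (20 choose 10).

C(20,10) = (20·19·18·17·16·15·14·13·12·11) / 10! = 670442572800 / 3628800 = 184756.

184756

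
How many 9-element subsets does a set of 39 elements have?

211915132

C(39,9) = (39·38·37·36·35·34·33·32·31) / 9! = 76899763100160 / 362880 = 211915132.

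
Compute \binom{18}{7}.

31824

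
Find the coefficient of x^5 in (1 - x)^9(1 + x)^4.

9

Coefficient of x^5 = Σ_{j} C(9,j)·(-1)^j·C(4,5-j)·1^(5-j) for j from 1 to 5.
= (-9) + 144 + (-504) + 504 + (-126) = 9.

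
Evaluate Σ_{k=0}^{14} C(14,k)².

By Vandermonde's identity, Σ C(14,k)² = C(28,14) = 40116600.

40116600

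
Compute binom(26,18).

1562275

C(26,18) = C(26,8) by symmetry.
C(26,8) = (26·25·24·23·22·21·20·19) / 8! = 62990928000 / 40320 = 1562275.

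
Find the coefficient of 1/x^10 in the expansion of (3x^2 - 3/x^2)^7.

General term: C(7,j)·(3x^2)^j·(-3/x^2)^(7-j), with x-exponent 2j − 2(7−j) = 4j − 14.
Set 4j − 14 = -10: j = 1.
C(7,1) = 7; 3^1 = 3; (-3)^6 = 729.
Coefficient = 7 · 3 · 729 = 15309.

15309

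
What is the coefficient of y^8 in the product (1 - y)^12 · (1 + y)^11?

Coefficient of y^8 = Σ_{j} C(12,j)·(-1)^j·C(11,8-j)·1^(8-j) for j from 0 to 8.
= 165 + (-3960) + 30492 + (-101640) + 163350 + (-130680) + 50820 + (-8712) + 495 = 330.

330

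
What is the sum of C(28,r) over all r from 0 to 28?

268435456

Setting x = 1 in (1+x)^28 gives Σ C(28,r) = 2^28 = 268435456.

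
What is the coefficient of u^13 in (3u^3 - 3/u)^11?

General term: C(11,j)·(3u^3)^j·(-3/u)^(11-j), with u-exponent 3j − 1(11−j) = 4j − 11.
Set 4j − 11 = 13: j = 6.
C(11,6) = 462; 3^6 = 729; (-3)^5 = -243.
Coefficient = 462 · 729 · (-243) = -81841914.

-81841914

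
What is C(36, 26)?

254186856

C(36,26) = C(36,10) by symmetry.
C(36,10) = (36·35·34·33·32·31·30·29·28·27) / 10! = 922393263052800 / 3628800 = 254186856.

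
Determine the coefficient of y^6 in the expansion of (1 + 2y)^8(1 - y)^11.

Coefficient of y^6 = Σ_{j} C(8,j)·2^j·C(11,6-j)·(-1)^(6-j) for j from 0 to 6.
= 462 + (-7392) + 36960 + (-73920) + 61600 + (-19712) + 1792 = -210.

-210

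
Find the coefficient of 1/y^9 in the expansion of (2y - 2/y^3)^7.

4480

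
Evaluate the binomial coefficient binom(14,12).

C(14,12) = C(14,2) by symmetry.
C(14,2) = (14·13) / 2! = 182 / 2 = 91.

91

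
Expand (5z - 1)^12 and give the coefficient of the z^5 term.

The general term is C(12,j)·(5z)^j·(-1)^(12-j); the z^5 term has j = 5.
C(12,5) = 792.
Coefficient = C(12,5) · 5^5 · (-1)^7 = 792 · 3125 · (-1) = -2475000.

-2475000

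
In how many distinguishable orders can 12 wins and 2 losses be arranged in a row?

91

Choose positions for the wins: C(14,12) = 91.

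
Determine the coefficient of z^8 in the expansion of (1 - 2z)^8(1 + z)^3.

768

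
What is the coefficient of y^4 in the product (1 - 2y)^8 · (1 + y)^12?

Coefficient of y^4 = Σ_{j} C(8,j)·(-2)^j·C(12,4-j)·1^(4-j) for j from 0 to 4.
= 495 + (-3520) + 7392 + (-5376) + 1120 = 111.

111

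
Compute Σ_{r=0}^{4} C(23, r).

1 + 23 + 253 + 1771 + 8855 = 10903.

10903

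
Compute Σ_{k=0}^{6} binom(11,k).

1 + 11 + 55 + 165 + 330 + 462 + 462 = 1486.

1486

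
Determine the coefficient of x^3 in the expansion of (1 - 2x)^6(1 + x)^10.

20

Coefficient of x^3 = Σ_{j} C(6,j)·(-2)^j·C(10,3-j)·1^(3-j) for j from 0 to 3.
= 120 + (-540) + 600 + (-160) = 20.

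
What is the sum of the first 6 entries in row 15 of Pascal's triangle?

4944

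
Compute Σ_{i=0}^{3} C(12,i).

299

1 + 12 + 66 + 220 = 299.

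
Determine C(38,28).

C(38,28) = C(38,10) by symmetry.
C(38,10) = (38·37·36·35·34·33·32·31·30·29) / 10! = 1715456253772800 / 3628800 = 472733756.

472733756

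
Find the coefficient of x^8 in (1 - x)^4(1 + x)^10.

Coefficient of x^8 = Σ_{j} C(4,j)·(-1)^j·C(10,8-j)·1^(8-j) for j from 0 to 4.
= 45 + (-480) + 1260 + (-1008) + 210 = 27.

27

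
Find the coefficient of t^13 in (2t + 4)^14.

458752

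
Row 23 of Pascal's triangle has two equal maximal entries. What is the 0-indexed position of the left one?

11

For odd n = 23, C(23,j) peaks at j = (n−1)/2 and (n+1)/2; the lesser is 11.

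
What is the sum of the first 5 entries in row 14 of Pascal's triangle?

1 + 14 + 91 + 364 + 1001 = 1471.

1471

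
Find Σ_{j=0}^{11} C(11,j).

2048

Setting x = 1 in (1+x)^11 gives Σ C(11,j) = 2^11 = 2048.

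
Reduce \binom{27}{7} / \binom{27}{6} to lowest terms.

C(n,k+1)/C(n,k) = (n−k)/(k+1) = (27−6)/(6+1) = 21/7 = 3.

3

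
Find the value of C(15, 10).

3003

C(15,10) = C(15,5) by symmetry.
C(15,5) = (15·14·13·12·11) / 5! = 360360 / 120 = 3003.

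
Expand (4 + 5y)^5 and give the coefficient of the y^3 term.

20000

The general term is C(5,j)·(4)^j·(5y)^(5-j); the y^3 term has j = 2.
C(5,2) = 10.
Coefficient = C(5,2) · 4^2 · 5^3 = 10 · 16 · 125 = 20000.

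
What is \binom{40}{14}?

23206929840

C(40,14) = (40·39·38·37·36·35·34·33·32·31·30·29·28·27) / 14! = 2023140487449489408000 / 87178291200 = 23206929840.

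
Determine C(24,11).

2496144

C(24,11) = (24·23·22·21·20·19·18·17·16·15·14) / 11! = 99638080819200 / 39916800 = 2496144.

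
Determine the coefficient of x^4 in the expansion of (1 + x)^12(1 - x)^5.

Coefficient of x^4 = Σ_{j} C(12,j)·1^j·C(5,4-j)·(-1)^(4-j) for j from 0 to 4.
= 5 + (-120) + 660 + (-1100) + 495 = -60.

-60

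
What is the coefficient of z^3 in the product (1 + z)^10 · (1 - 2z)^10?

60

Coefficient of z^3 = Σ_{j} C(10,j)·1^j·C(10,3-j)·(-2)^(3-j) for j from 0 to 3.
= (-960) + 1800 + (-900) + 120 = 60.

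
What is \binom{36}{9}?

C(36,9) = (36·35·34·33·32·31·30·29·28) / 9! = 34162713446400 / 362880 = 94143280.

94143280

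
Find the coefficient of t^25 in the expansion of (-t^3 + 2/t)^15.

96096

General term: C(15,j)·(-t^3)^j·(2/t)^(15-j), with t-exponent 3j − 1(15−j) = 4j − 15.
Set 4j − 15 = 25: j = 10.
C(15,10) = 3003; (-1)^10 = 1; 2^5 = 32.
Coefficient = 3003 · 1 · 32 = 96096.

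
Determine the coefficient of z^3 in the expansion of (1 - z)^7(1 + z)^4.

11

Coefficient of z^3 = Σ_{j} C(7,j)·(-1)^j·C(4,3-j)·1^(3-j) for j from 0 to 3.
= 4 + (-42) + 84 + (-35) = 11.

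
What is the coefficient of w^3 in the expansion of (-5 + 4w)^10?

-600000000

The general term is C(10,j)·(-5)^j·(4w)^(10-j); the w^3 term has j = 7.
C(10,7) = 120.
Coefficient = C(10,7) · (-5)^7 · 4^3 = 120 · (-78125) · 64 = -600000000.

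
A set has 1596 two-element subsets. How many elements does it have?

n(n−1)/2 = 1596 ⇒ n(n−1) = 3192. Since 57·56 = 3192, n = 57.

57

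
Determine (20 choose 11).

167960

C(20,11) = C(20,9) by symmetry.
C(20,9) = (20·19·18·17·16·15·14·13·12) / 9! = 60949324800 / 362880 = 167960.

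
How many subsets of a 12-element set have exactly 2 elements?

Choose the 2 positions: C(12,2) = 66.

66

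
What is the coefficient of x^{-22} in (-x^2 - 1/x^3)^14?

General term: C(14,j)·(-x^2)^j·(-1/x^3)^(14-j), with x-exponent 2j − 3(14−j) = 5j − 42.
Set 5j − 42 = -22: j = 4.
C(14,4) = 1001; (-1)^4 = 1; (-1)^10 = 1.
Coefficient = 1001 · 1 · 1 = 1001.

1001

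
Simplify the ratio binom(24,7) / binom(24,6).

18/7

C(n,k+1)/C(n,k) = (n−k)/(k+1) = (24−6)/(6+1) = 18/7.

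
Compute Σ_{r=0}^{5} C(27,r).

1 + 27 + 351 + 2925 + 17550 + 80730 = 101584.

101584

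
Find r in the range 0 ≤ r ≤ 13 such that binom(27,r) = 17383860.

12

C(27,r) increases on 0 ≤ r ≤ 13. C(27,11) = 13037895 and C(27,12) = 17383860, so r = 12.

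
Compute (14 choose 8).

3003

C(14,8) = C(14,6) by symmetry.
C(14,6) = (14·13·12·11·10·9) / 6! = 2162160 / 720 = 3003.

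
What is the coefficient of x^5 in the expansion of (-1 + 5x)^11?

The general term is C(11,j)·(-1)^j·(5x)^(11-j); the x^5 term has j = 6.
C(11,6) = 462.
Coefficient = C(11,6) · 5^5 = 462 · 3125 = 1443750.

1443750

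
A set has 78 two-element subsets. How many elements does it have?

n(n−1)/2 = 78 ⇒ n(n−1) = 156. Since 13·12 = 156, n = 13.

13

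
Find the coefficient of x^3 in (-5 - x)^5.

The general term is C(5,j)·(-5)^j·(-x)^(5-j); the x^3 term has j = 2.
C(5,2) = 10.
Coefficient = C(5,2) · (-5)^2 · (-1)^3 = 10 · 25 · (-1) = -250.

-250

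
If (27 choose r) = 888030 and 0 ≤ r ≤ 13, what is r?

C(27,r) increases on 0 ≤ r ≤ 13. C(27,6) = 296010 and C(27,7) = 888030, so r = 7.

7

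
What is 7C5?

21

C(7,5) = C(7,2) by symmetry.
C(7,2) = (7·6) / 2! = 42 / 2 = 21.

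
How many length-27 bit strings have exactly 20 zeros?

Choose the 20 positions: C(27,20) = 888030.

888030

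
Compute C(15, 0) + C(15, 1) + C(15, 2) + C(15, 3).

576

1 + 15 + 105 + 455 = 576.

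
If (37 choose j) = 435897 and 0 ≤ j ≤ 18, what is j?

C(37,j) increases on 0 ≤ j ≤ 18. C(37,4) = 66045 and C(37,5) = 435897, so j = 5.

5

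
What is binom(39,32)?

C(39,32) = C(39,7) by symmetry.
C(39,7) = (39·38·37·36·35·34·33) / 7! = 77519922480 / 5040 = 15380937.

15380937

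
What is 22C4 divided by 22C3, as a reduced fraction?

C(n,k+1)/C(n,k) = (n−k)/(k+1) = (22−3)/(3+1) = 19/4.

19/4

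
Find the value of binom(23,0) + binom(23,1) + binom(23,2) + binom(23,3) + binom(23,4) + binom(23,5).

44552

1 + 23 + 253 + 1771 + 8855 + 33649 = 44552.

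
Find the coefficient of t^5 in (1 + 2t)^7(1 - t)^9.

294

Coefficient of t^5 = Σ_{j} C(7,j)·2^j·C(9,5-j)·(-1)^(5-j) for j from 0 to 5.
= (-126) + 1764 + (-7056) + 10080 + (-5040) + 672 = 294.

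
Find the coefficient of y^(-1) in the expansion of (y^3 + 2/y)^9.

General term: C(9,j)·(y^3)^j·(2/y)^(9-j), with y-exponent 3j − 1(9−j) = 4j − 9.
Set 4j − 9 = -1: j = 2.
C(9,2) = 36; 1^2 = 1; 2^7 = 128.
Coefficient = 36 · 1 · 128 = 4608.

4608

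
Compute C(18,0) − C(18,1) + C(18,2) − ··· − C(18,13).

The partial alternating sum Σ_{k=0}^{13} (−1)^k C(18,k) = (−1)^13 C(17,13) = -2380.

-2380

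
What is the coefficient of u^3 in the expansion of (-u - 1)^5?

-10

The general term is C(5,j)·(-u)^j·(-1)^(5-j); the u^3 term has j = 3.
C(5,3) = 10.
Coefficient = C(5,3) · (-1)^3 = 10 · (-1) = -10.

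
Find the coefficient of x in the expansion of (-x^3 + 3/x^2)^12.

General term: C(12,j)·(-x^3)^j·(3/x^2)^(12-j), with x-exponent 3j − 2(12−j) = 5j − 24.
Set 5j − 24 = 1: j = 5.
C(12,5) = 792; (-1)^5 = -1; 3^7 = 2187.
Coefficient = 792 · (-1) · 2187 = -1732104.

-1732104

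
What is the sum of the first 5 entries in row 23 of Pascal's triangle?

1 + 23 + 253 + 1771 + 8855 = 10903.

10903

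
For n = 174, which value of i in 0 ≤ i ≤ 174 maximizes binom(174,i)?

C(174,i) is maximized at i = 174/2 = 87.

87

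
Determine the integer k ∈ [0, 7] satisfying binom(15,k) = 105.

C(15,k) increases on 0 ≤ k ≤ 7. C(15,1) = 15 and C(15,2) = 105, so k = 2.

2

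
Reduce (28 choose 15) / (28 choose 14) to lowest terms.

14/15

C(n,k+1)/C(n,k) = (n−k)/(k+1) = (28−14)/(14+1) = 14/15.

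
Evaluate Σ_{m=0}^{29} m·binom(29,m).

7784628224

Differentiating (1+x)^29 and setting x=1: Σ m·C(29,m) = 29·2^28 = 7784628224.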